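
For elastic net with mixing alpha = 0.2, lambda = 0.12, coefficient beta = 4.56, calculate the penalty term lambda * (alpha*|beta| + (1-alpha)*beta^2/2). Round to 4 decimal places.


alpha * |beta| = 0.2 * 4.56 = 0.9120.
(1-alpha) * beta^2/2 = 0.8 * 20.7936/2 = 8.3174.
Total = 0.12 * (0.9120 + 8.3174) = 1.1075.

1.1075


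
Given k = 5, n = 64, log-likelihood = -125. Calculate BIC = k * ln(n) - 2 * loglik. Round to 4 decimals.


k * ln(n) = 5 * ln(64) = 5 * 4.158883 = 20.794415.
-2 * loglik = -2 * (-125) = 250.
BIC = 20.794415 + 250 = 270.794415, which rounds to 270.7944.

270.7944


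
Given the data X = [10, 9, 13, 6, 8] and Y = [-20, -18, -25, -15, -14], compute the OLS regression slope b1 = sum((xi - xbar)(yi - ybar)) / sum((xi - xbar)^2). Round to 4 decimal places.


First compute the means: xbar = 9.2000, ybar = -18.4000.
Then S_xx = sum((xi - xbar)^2) = 26.8000.
S_xy = sum((xi - xbar)(yi - ybar)) = -42.6000.
b1 = S_xy / S_xx = -42.6000 / 26.8000 = -1.5896.

-1.5896


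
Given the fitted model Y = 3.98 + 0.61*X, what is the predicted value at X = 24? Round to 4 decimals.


Plug X = 24 into Y = 3.98 + 0.61*X:
Y = 3.98 + 14.6400 = 18.6200.

18.6200


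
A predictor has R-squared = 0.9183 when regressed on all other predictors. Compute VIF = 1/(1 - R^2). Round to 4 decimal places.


VIF = 1 / (1 - 0.9183).
= 1 / 0.0817 = 12.2399.

12.2399


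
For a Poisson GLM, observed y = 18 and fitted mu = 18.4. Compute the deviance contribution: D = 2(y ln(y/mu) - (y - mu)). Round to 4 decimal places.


Compute y*ln(y/mu) = 18*ln(18/18.4) = 18*-0.021979 = -0.395622.
y - mu = -0.4.
D = 2*(-0.395622 - (-0.4)) = 0.008756, which rounds to 0.0088.

0.0088


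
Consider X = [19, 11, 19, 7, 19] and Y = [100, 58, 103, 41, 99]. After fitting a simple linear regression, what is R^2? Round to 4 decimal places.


The fitted line is Y = 4.2625 + 5.0625*X.
SSres = 14.3000, SStot = 3294.8000.
R^2 = 1 - SSres/SStot = 0.9957.

0.9957


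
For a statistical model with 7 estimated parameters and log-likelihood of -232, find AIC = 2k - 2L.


Compute:
2k = 2*7 = 14.
-2*loglik = -2*(-232) = 464.
AIC = 14 + 464 = 478.

478


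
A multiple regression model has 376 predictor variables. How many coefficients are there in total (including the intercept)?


Total coefficients = number of predictors + 1 (for the intercept).
= 376 + 1 = 377.

377


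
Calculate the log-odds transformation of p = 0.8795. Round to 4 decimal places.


The odds are p/(1-p) = 0.8795 / 0.1205 = 7.2988.
logit(p) = ln(7.2988) = 1.9877.

1.9877


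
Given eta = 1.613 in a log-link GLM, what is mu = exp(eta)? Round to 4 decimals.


The inverse log link gives:
mu = exp(1.613) = 5.0178.

5.0178


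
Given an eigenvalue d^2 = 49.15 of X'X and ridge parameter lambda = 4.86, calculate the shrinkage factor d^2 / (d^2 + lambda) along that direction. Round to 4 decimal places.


d^2 + lambda = 49.15 + 4.86 = 54.0100.
Shrinkage factor = 49.15/54.0100 = 0.9100.

0.9100


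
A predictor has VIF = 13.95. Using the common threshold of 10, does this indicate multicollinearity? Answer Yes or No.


Compare VIF = 13.95 to the threshold of 10.
13.95 >= 10, so the answer is Yes.

Yes


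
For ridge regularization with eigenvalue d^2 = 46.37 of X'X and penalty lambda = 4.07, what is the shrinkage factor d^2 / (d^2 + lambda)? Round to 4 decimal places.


Compute the denominator: 46.37 + 4.07 = 50.4400.
Shrinkage factor = 46.37 / 50.4400 = 0.9193.

0.9193


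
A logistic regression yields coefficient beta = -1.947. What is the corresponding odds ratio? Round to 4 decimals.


Odds ratio = exp(beta) = exp(-1.947).
= 0.1427.

0.1427


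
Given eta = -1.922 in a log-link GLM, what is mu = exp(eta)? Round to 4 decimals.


mu = exp(eta) = exp(-1.922).
= 0.1463.

0.1463


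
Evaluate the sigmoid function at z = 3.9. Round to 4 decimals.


Compute exp(-3.9000) = 0.0202.
Sigmoid = 1 / (1 + 0.0202) = 1 / 1.0202 = 0.9802.

0.9802


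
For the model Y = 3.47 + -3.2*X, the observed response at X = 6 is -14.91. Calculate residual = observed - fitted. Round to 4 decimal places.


Predicted = 3.47 + -3.2 * 6 = -15.7300.
Residual = -14.91 - -15.7300 = 0.8200.

0.8200


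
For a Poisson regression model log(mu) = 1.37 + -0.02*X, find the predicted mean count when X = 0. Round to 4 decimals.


Linear predictor: eta = 1.37 + (-0.02)(0) = 1.3700.
Expected count: mu = exp(1.3700) = 3.9354.

3.9354


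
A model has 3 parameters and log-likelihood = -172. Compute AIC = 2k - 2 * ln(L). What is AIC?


AIC = 2*3 - 2*(-172).
= 6 + 344 = 350.

350


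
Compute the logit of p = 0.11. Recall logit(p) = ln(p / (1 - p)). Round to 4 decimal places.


The odds are p/(1-p) = 0.11 / 0.89 = 0.1236.
logit(p) = ln(0.1236) = -2.0907.

-2.0907


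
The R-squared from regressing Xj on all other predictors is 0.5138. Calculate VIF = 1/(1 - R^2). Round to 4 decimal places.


Denominator: 1 - 0.5138 = 0.4862.
VIF = 1 / 0.4862 = 2.0568.

2.0568


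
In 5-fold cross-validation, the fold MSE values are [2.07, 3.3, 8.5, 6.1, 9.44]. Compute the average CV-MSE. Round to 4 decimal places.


Add all fold MSEs: 29.4100.
Divide by k = 5: 29.4100/5 = 5.8820.

5.8820


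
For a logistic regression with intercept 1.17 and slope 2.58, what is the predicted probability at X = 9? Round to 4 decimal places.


Compute z = 1.17 + (2.58)(9) = 24.3900.
exp(-z) = 0.0000.
P = 1/(1 + 0.0000) = 1.0000.

1.0000


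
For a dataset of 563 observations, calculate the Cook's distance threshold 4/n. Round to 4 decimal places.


The threshold is 4/n.
4/563 = 0.0071.

0.0071


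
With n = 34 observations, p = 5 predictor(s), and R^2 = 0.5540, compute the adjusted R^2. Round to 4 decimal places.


Plug in: Adj R^2 = 1 - (1 - 0.5540) * 33/28.
= 1 - 0.4460 * 33/28
= 1 - 14.7180 / 28
= 1 - 0.5256 = 0.4744.

0.4744


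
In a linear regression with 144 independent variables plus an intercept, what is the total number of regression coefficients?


Total coefficients = number of predictors + 1 (for the intercept).
= 144 + 1 = 145.

145


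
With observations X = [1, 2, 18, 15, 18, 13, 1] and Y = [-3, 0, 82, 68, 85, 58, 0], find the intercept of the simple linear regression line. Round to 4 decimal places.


Compute b1 = 5.0586 from the OLS formula.
With xbar = 9.7143 and ybar = 41.4286, the intercept is:
b0 = 41.4286 - 5.0586 * 9.7143 = -7.7124.

-7.7124


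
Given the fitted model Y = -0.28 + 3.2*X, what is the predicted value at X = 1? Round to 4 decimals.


Plug X = 1 into Y = -0.28 + 3.2*X:
Y = -0.28 + 3.2000 = 2.9200.

2.9200


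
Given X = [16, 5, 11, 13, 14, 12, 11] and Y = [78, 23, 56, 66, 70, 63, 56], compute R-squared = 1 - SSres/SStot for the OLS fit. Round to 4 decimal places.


The fitted line is Y = -0.6280 + 5.0780*X.
SSres = 18.9940, SStot = 1860.8571.
R^2 = 1 - SSres/SStot = 0.9898.

0.9898


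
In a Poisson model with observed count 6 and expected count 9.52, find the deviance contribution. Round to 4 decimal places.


y/mu = 6/9.52 = 0.630252 (approx.), and ln(6/9.52) = -0.461635.
y * ln(y/mu) = 6 * -0.461635 = -2.769810.
y - mu = -3.52.
D = 2 * (-2.769810 - -3.52) = 1.500380, which rounds to 1.5004.

1.5004


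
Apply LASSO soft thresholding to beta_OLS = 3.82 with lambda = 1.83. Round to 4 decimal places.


|beta_OLS| = 3.82.
lambda = 1.83.
Since |beta| > lambda, coefficient = sign(beta)*(|beta| - lambda) = 1.9900.
Result = 1.9900.

1.9900


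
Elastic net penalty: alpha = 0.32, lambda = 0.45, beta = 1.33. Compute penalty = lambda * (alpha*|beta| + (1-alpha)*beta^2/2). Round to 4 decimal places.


alpha * |beta| = 0.32 * 1.33 = 0.4256.
(1-alpha) * beta^2/2 = 0.68 * 1.7689/2 = 0.6014.
Total = 0.45 * (0.4256 + 0.6014) = 0.4622.

0.4622


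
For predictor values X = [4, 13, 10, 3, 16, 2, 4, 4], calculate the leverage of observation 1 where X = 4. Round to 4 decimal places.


Mean of X: xbar = 7.0000.
SXX = 194.0000.
For X = 4: h = 1/8 + (4 - 7.0000)^2/194.0000 = 0.1714.

0.1714


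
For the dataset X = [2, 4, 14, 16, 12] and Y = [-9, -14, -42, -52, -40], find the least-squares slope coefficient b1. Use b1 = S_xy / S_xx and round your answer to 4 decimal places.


Calculate xbar = 9.6000, ybar = -31.4000.
S_xx = 155.2000, S_xy = -466.8000.
Using b1 = S_xy / S_xx = -466.8000 / 155.2000, we get b1 = -3.0077.

-3.0077


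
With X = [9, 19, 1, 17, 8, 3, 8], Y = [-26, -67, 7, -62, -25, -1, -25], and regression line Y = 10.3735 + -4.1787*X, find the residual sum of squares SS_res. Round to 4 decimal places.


For each point, residual = actual - predicted.
Residuals: [1.2348, 2.0218, 0.8052, -1.3356, -1.9439, 1.1626, -1.9439].
Sum of squared residuals = 16.9537.

16.9537


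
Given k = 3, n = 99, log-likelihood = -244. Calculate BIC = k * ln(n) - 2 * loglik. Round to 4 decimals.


k * ln(n) = 3 * ln(99) = 3 * 4.595120 = 13.785360.
-2 * loglik = -2 * (-244) = 488.
BIC = 13.785360 + 488 = 501.785360, which rounds to 501.7854.

501.7854


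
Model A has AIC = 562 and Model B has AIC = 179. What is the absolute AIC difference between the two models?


Absolute difference = |562 - 179| = 383.
The model with lower AIC (B) is preferred.

383


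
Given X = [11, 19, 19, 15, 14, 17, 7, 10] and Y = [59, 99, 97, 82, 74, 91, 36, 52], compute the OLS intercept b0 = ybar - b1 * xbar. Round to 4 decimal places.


First find the slope: b1 = 5.2090.
Means: xbar = 14.0000, ybar = 73.7500.
b0 = ybar - b1 * xbar = 73.7500 - 5.2090 * 14.0000 = 0.8246.

0.8246


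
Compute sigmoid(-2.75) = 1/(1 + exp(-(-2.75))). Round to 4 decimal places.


First, exp(2.7500) = 15.6426.
Then sigma(z) = 1/(1 + 15.6426) = 0.0601.

0.0601


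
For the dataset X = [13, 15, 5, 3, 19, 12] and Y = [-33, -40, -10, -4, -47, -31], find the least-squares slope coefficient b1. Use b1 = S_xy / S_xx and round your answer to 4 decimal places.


The sample means are xbar = 11.1667 and ybar = -27.5000.
Compute S_xx = 184.8333 and S_xy = -513.5000.
Slope b1 = S_xy / S_xx = -513.5000 / 184.8333 = -2.7782.

-2.7782


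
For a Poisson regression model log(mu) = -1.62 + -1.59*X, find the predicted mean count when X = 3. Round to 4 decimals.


Linear predictor: eta = -1.62 + (-1.59)(3) = -6.3900.
Expected count: mu = exp(-6.3900) = 0.0017.

0.0017


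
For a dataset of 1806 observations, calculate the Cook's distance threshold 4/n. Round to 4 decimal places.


The threshold is 4/n.
4/1806 = 0.0022.

0.0022


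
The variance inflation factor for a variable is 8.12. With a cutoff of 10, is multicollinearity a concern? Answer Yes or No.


Compare VIF = 8.12 to the threshold of 10.
8.12 < 10, so the answer is No.

No


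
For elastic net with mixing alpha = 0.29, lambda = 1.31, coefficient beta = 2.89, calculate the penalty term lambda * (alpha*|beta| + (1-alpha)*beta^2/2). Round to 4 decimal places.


alpha * |beta| = 0.29 * 2.89 = 0.8381.
(1-alpha) * beta^2/2 = 0.71 * 8.3521/2 = 2.9650.
Total = 1.31 * (0.8381 + 2.9650) = 4.9821.

4.9821


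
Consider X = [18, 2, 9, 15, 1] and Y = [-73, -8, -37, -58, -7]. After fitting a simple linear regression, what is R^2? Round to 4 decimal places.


The fitted line is Y = -1.6565 + -3.8826*X.
SSres = 10.0304, SStot = 3477.2000.
R^2 = 1 - SSres/SStot = 0.9971.

0.9971


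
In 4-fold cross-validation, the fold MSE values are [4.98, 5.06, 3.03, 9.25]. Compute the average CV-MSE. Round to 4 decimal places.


Total MSE across folds = 22.3200.
CV-MSE = 22.3200/4 = 5.5800.

5.5800


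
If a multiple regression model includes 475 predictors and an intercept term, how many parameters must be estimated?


Each predictor gets one coefficient, plus one intercept.
Total parameters = 475 + 1 = 476.

476


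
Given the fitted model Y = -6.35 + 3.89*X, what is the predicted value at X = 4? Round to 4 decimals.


Substitute X = 4 into the equation:
Y = -6.35 + 3.89 * 4 = -6.35 + 15.5600 = 9.2100.

9.2100


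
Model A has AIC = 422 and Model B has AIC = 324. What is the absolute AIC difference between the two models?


|AIC_A - AIC_B| = |422 - 324| = 98.
Model B is preferred (lower AIC).

98


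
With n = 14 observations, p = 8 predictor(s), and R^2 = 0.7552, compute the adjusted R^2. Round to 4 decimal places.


Using the formula:
(1 - 0.7552) = 0.2448.
Multiply by 13/5: 0.2448 * 13 = 3.1824, then 3.1824 / 5 = 0.6365.
Adj R^2 = 1 - 0.6365 = 0.3635.

0.3635


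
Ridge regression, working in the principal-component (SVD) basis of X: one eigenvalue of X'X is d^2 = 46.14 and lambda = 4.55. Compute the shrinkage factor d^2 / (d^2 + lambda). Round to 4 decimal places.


Denominator = d^2 + lambda = 46.14 + 4.55 = 50.6900.
Shrinkage = 46.14 / 50.6900 = 0.9102.

0.9102


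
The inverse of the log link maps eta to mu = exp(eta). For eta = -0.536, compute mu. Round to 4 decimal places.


The inverse log link gives:
mu = exp(-0.536) = 0.5851.

0.5851


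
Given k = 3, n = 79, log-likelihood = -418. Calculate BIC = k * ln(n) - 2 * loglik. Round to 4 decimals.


Compute k*ln(n) = 3*ln(79) = 3*4.369448 = 13.108344.
Then -2*loglik = 836.
BIC = 13.108344 + 836 = 849.108344, which rounds to 849.1083.

849.1083


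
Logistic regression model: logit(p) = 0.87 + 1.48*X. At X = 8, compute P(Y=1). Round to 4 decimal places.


Linear predictor: z = 0.87 + 1.48 * 8 = 12.7100.
P = 1/(1 + exp(-12.7100)) = 1/(1 + 0.0000) = 1.0000.

1.0000


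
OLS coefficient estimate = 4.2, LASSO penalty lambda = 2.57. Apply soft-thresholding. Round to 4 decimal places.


|beta_OLS| = 4.2.
lambda = 2.57.
Since |beta| > lambda, coefficient = sign(beta)*(|beta| - lambda) = 1.6300.
Result = 1.6300.

1.6300


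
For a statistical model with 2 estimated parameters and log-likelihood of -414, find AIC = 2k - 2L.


AIC = 2k - 2*loglik = 2(2) - 2(-414).
= 4 + 828 = 832.

832


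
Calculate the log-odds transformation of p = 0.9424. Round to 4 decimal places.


The odds are p/(1-p) = 0.9424 / 0.0576 = 16.3611.
logit(p) = ln(16.3611) = 2.7949.

2.7949


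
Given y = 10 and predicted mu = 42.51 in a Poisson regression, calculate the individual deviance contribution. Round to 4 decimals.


First: ln(10/42.51) = -1.447154.
Then: 10 * -1.447154 = -14.471540.
y - mu = 10 - 42.51 = -32.51.
D = 2(-14.471540 - -32.51) = 36.076920, which rounds to 36.0769.

36.0769


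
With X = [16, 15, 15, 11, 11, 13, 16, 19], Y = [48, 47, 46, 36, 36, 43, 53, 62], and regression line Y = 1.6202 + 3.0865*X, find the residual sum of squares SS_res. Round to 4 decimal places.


Predicted values from Y = 1.6202 + 3.0865*X.
Residuals: [-3.0042, -0.9177, -1.9177, 0.4283, 0.4283, 1.2553, 1.9958, 1.7363].
SSres = 22.4856.

22.4856


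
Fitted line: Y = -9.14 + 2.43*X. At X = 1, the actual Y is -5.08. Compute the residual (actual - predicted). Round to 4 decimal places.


Compute yhat = -9.14 + (2.43)(1) = -6.7100.
Residual = actual - predicted = -5.08 - -6.7100 = 1.6300.

1.6300


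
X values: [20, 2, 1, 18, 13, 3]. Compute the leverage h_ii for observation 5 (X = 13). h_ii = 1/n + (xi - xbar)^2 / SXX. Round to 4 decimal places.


Compute xbar = 9.5000 with n = 6 observations.
SXX = 365.5000.
Leverage = 1/6 + (13 - 9.5000)^2/365.5000 = 0.2002.

0.2002


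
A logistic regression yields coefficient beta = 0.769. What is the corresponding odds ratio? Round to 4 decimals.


Odds ratio = exp(beta) = exp(0.769).
= 2.1576.

2.1576


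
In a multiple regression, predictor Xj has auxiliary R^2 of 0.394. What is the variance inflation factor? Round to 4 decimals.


Denominator: 1 - 0.394 = 0.606.
VIF = 1 / 0.606 = 1.6502.

1.6502


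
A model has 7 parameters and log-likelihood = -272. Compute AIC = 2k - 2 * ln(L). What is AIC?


Compute:
2k = 2*7 = 14.
-2*loglik = -2*(-272) = 544.
AIC = 14 + 544 = 558.

558


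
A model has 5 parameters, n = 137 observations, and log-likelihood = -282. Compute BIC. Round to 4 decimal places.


k * ln(n) = 5 * ln(137) = 5 * 4.919981 = 24.599905.
-2 * loglik = -2 * (-282) = 564.
BIC = 24.599905 + 564 = 588.599905, which rounds to 588.5999.

588.5999


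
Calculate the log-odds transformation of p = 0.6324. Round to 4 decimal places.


1 - p = 0.3676.
p/(1-p) = 1.7203.
logit = ln(1.7203) = 0.5425.

0.5425


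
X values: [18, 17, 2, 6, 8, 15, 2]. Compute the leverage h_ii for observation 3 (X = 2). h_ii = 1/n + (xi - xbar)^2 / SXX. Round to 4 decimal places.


Compute xbar = 9.7143 with n = 7 observations.
SXX = 285.4286.
Leverage = 1/7 + (2 - 9.7143)^2/285.4286 = 0.3514.

0.3514


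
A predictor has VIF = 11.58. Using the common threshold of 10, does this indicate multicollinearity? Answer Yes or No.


Check: VIF = 11.58 vs threshold = 10.
Since 11.58 >= 10, the answer is Yes.

Yes


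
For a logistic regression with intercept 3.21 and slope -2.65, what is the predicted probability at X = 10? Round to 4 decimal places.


Linear predictor: z = 3.21 + -2.65 * 10 = -23.2900.
P = 1/(1 + exp(23.2900)) = 1/(1 + 13023223190.9724) = 0.0000.

0.0000


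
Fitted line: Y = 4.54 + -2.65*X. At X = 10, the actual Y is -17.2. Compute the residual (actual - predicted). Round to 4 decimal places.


Fitted value at X = 10 is yhat = 4.54 + -2.65*10 = -21.9600.
Residual = -17.2 - -21.9600 = 4.7600.

4.7600


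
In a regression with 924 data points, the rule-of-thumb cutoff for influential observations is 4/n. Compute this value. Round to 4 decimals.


Using the rule of thumb:
Threshold = 4 / 924 = 0.0043.

0.0043


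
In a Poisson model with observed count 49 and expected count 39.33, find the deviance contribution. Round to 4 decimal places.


First: ln(49/39.33) = 0.219833.
Then: 49 * 0.219833 = 10.771817.
y - mu = 49 - 39.33 = 9.67.
D = 2(10.771817 - 9.67) = 2.203634, which rounds to 2.2036.

2.2036


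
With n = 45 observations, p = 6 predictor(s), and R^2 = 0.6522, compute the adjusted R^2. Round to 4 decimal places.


Plug in: Adj R^2 = 1 - (1 - 0.6522) * 44/38.
= 1 - 0.3478 * 44/38
= 1 - 15.3032 / 38
= 1 - 0.4027 = 0.5973.

0.5973


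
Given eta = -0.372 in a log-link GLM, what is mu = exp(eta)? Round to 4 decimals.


mu = exp(eta) = exp(-0.372).
= 0.6894.

0.6894


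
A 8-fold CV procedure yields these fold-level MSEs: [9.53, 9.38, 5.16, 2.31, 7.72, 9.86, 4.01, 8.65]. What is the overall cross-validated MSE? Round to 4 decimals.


Total MSE across folds = 56.6200.
CV-MSE = 56.6200/8 = 7.0775.

7.0775


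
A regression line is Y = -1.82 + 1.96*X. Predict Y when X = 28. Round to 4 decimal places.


Plug X = 28 into Y = -1.82 + 1.96*X:
Y = -1.82 + 54.8800 = 53.0600.

53.0600


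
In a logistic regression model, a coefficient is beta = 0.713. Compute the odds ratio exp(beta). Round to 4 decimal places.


The odds ratio is computed as:
OR = e^(0.713) = 2.0401.

2.0401


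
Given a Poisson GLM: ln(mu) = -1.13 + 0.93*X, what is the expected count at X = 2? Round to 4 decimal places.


Linear predictor: eta = -1.13 + (0.93)(2) = 0.7300.
Expected count: mu = exp(0.7300) = 2.0751.

2.0751


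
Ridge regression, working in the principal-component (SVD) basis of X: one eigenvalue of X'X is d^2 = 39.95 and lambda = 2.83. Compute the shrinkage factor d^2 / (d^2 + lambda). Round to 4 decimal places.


Compute the denominator: 39.95 + 2.83 = 42.7800.
Shrinkage factor = 39.95 / 42.7800 = 0.9338.

0.9338


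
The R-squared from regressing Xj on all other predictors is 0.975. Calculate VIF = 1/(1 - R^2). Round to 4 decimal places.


Denominator: 1 - 0.975 = 0.025.
VIF = 1 / 0.025 = 40.0000.

40.0000


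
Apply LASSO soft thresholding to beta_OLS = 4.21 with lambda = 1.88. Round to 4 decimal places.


|beta_OLS| = 4.21.
lambda = 1.88.
Since |beta| > lambda, coefficient = sign(beta)*(|beta| - lambda) = 2.3300.
Result = 2.3300.

2.3300


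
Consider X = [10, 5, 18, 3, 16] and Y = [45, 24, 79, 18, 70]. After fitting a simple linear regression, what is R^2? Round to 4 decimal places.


The fitted line is Y = 4.4711 + 4.1085*X.
SSres = 3.1594, SStot = 2926.8000.
R^2 = 1 - SSres/SStot = 0.9989.

0.9989


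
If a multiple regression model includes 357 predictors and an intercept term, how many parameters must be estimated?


Total coefficients = number of predictors + 1 (for the intercept).
= 357 + 1 = 358.

358


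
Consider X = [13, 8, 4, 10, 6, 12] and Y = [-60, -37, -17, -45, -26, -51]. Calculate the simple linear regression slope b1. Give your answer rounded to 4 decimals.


Calculate xbar = 8.8333, ybar = -39.3333.
S_xx = 60.8333, S_xy = -277.3333.
Using b1 = S_xy / S_xx = -277.3333 / 60.8333, we get b1 = -4.5589.

-4.5589


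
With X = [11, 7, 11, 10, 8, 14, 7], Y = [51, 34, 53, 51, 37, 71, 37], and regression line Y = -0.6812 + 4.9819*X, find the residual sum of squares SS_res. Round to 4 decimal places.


Compute predicted values, then residuals = yi - yhat_i.
Residuals: [-3.1197, -0.1921, -1.1197, 1.8622, -2.1740, 1.9346, 2.8079].
SSres = sum(residual^2) = 30.8442.

30.8442


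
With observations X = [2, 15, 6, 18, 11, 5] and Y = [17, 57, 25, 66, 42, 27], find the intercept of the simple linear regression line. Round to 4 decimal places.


Compute b1 = 3.1059 from the OLS formula.
With xbar = 9.5000 and ybar = 39.0000, the intercept is:
b0 = 39.0000 - 3.1059 * 9.5000 = 9.4935.

9.4935


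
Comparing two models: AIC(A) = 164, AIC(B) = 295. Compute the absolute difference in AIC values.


Absolute difference = |164 - 295| = 131.
The model with lower AIC (A) is preferred.

131


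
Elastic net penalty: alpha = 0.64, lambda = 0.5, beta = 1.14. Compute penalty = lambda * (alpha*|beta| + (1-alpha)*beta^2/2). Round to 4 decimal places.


Compute:
L1 = 0.64 * 1.14 = 0.7296.
L2 = 0.36 * 1.14^2 / 2 = 0.2339.
Penalty = 0.5 * (0.7296 + 0.2339) = 0.4818.

0.4818


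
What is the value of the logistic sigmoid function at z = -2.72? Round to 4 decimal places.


exp(2.7200) = 15.1803.
1 + exp(-z) = 16.1803.
sigmoid = 1/16.1803 = 0.0618.

0.0618


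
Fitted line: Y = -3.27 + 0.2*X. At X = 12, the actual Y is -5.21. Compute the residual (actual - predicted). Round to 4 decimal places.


Compute yhat = -3.27 + (0.2)(12) = -0.8700.
Residual = actual - predicted = -5.21 - -0.8700 = -4.3400.

-4.3400


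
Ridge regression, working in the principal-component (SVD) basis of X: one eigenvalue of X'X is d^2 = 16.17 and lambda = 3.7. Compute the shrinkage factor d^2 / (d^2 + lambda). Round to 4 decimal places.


Denominator = d^2 + lambda = 16.17 + 3.7 = 19.8700.
Shrinkage = 16.17 / 19.8700 = 0.8138.

0.8138


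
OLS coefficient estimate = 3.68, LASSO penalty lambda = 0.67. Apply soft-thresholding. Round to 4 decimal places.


|beta_OLS| = 3.68.
lambda = 0.67.
Since |beta| > lambda, coefficient = sign(beta)*(|beta| - lambda) = 3.0100.
Result = 3.0100.

3.0100


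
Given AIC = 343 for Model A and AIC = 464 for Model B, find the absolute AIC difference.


Compute |343 - 464| = 121.
Model A has the smaller AIC.

121


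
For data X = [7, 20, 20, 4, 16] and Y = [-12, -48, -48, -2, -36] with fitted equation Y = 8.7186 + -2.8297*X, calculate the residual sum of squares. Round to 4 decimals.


For each point, residual = actual - predicted.
Residuals: [-0.9107, -0.1246, -0.1246, 0.6002, 0.5566].
Sum of squared residuals = 1.5305.

1.5305


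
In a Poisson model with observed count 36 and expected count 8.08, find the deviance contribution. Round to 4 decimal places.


First: ln(36/8.08) = 1.494127.
Then: 36 * 1.494127 = 53.788572.
y - mu = 36 - 8.08 = 27.92.
D = 2(53.788572 - 27.92) = 51.737144, which rounds to 51.7371.

51.7371


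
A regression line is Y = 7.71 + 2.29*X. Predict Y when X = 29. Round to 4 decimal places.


Substitute X = 29 into the equation:
Y = 7.71 + 2.29 * 29 = 7.71 + 66.4100 = 74.1200.

74.1200


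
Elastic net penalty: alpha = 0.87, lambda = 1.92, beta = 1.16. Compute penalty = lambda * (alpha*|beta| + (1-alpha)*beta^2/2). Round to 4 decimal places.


alpha * |beta| = 0.87 * 1.16 = 1.0092.
(1-alpha) * beta^2/2 = 0.13 * 1.3456/2 = 0.0875.
Total = 1.92 * (1.0092 + 0.0875) = 2.1056.

2.1056


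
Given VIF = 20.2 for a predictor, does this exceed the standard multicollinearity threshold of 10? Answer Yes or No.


Compare VIF = 20.2 to the threshold of 10.
20.2 >= 10, so the answer is Yes.

Yes


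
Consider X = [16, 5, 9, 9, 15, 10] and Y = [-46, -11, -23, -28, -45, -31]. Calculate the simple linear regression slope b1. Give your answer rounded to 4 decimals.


First compute the means: xbar = 10.6667, ybar = -30.6667.
Then S_xx = sum((xi - xbar)^2) = 85.3333.
S_xy = sum((xi - xbar)(yi - ybar)) = -272.3333.
b1 = S_xy / S_xx = -272.3333 / 85.3333 = -3.1914.

-3.1914


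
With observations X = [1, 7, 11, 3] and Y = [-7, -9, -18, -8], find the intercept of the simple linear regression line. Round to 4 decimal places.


First find the slope: b1 = -1.0339.
Means: xbar = 5.5000, ybar = -10.5000.
b0 = ybar - b1 * xbar = -10.5000 - -1.0339 * 5.5000 = -4.8136.

-4.8136


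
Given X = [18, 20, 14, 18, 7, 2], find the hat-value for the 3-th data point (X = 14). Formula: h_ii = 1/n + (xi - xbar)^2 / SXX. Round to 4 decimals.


n = 6, xbar = 13.1667.
SXX = sum((xi - xbar)^2) = 256.8333.
h = 1/6 + (14 - 13.1667)^2 / 256.8333 = 0.1694.

0.1694


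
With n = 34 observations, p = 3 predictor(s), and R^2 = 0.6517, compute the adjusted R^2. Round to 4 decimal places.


Using the formula:
(1 - 0.6517) = 0.3483.
Multiply by 33/30: 0.3483 * 33 = 11.4939, then 11.4939 / 30 = 0.3831.
Adj R^2 = 1 - 0.3831 = 0.6169.

0.6169


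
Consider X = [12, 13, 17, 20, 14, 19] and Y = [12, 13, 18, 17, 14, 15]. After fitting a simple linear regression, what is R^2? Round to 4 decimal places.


Fit the OLS line: b0 = 5.9301, b1 = 0.5623.
SSres = 9.4954.
SStot = 26.8333.
R^2 = 1 - 9.4954/26.8333 = 0.6461.

0.6461


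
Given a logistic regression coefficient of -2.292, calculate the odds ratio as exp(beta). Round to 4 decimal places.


Odds ratio = exp(beta) = exp(-2.292).
= 0.1011.

0.1011


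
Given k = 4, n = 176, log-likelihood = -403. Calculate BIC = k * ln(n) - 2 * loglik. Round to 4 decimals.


k * ln(n) = 4 * ln(176) = 4 * 5.170484 = 20.681936.
-2 * loglik = -2 * (-403) = 806.
BIC = 20.681936 + 806 = 826.681936, which rounds to 826.6819.

826.6819


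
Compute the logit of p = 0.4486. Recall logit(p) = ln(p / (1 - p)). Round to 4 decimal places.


Compute the odds: 0.4486/0.5514 = 0.8136.
Take the natural log: ln(0.8136) = -0.2063.

-0.2063


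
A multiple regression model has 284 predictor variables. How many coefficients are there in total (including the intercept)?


Total coefficients = number of predictors + 1 (for the intercept).
= 284 + 1 = 285.

285


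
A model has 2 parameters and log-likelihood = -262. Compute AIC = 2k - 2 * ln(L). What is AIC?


AIC = 2k - 2*loglik = 2(2) - 2(-262).
= 4 + 524 = 528.

528


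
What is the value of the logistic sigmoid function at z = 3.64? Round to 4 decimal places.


exp(-3.6400) = 0.0263.
1 + exp(-z) = 1.0263.
sigmoid = 1/1.0263 = 0.9744.

0.9744


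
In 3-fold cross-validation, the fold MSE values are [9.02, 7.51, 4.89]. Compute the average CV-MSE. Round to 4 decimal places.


Sum of fold MSEs = 21.4200.
Average = 21.4200 / 3 = 7.1400.

7.1400


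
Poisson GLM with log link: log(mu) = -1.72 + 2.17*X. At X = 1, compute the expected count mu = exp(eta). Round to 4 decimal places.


eta = -1.72 + 2.17 * 1 = 0.4500.
mu = exp(0.4500) = 1.5683.

1.5683


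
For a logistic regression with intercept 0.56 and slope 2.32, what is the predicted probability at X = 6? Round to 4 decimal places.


z = 0.56 + 2.32 * 6 = 14.4800.
Sigmoid: P = 1 / (1 + exp(-14.4800)) = 1.0000.

1.0000


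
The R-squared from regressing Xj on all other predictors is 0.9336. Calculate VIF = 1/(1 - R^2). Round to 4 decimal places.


Using VIF = 1/(1 - R^2_j):
1 - 0.9336 = 0.0664.
VIF = 15.0602.

15.0602


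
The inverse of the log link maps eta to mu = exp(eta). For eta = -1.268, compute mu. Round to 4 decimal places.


Apply the inverse link:
mu = e^-1.268 = 0.2814.

0.2814


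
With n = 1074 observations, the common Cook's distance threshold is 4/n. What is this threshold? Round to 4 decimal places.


The threshold is 4/n.
4/1074 = 0.0037.

0.0037


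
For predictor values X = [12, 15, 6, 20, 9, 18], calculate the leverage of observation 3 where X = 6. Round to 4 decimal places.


Compute xbar = 13.3333 with n = 6 observations.
SXX = 143.3333.
Leverage = 1/6 + (6 - 13.3333)^2/143.3333 = 0.5419.

0.5419


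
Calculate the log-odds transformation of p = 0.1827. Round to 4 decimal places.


Compute the odds: 0.1827/0.8173 = 0.2235.
Take the natural log: ln(0.2235) = -1.4982.

-1.4982


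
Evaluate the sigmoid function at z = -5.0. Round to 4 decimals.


Compute exp(5.0000) = 148.4132.
Sigmoid = 1 / (1 + 148.4132) = 1 / 149.4132 = 0.0067.

0.0067


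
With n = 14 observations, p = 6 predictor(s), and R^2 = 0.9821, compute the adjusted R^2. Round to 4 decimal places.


Using the formula:
(1 - 0.9821) = 0.0179.
Multiply by 13/7: 0.0179 * 13 = 0.2327, then 0.2327 / 7 = 0.0332.
Adj R^2 = 1 - 0.0332 = 0.9668.

0.9668


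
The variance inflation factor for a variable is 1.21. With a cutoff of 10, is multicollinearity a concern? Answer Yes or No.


The threshold is 10.
VIF = 1.21 is < 10.
Multicollinearity indication: No.

No


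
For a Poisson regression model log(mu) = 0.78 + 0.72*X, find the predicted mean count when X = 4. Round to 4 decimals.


Compute eta = 0.78 + 0.72 * 4 = 3.6600.
Apply inverse link: mu = e^3.6600 = 38.8613.

38.8613


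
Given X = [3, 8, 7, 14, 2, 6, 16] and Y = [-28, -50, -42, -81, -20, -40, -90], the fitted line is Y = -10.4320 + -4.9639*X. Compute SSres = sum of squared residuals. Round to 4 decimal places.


Predicted values from Y = -10.4320 + -4.9639*X.
Residuals: [-2.6763, 0.1432, 3.1793, -1.0734, 0.3598, 0.2154, -0.1456].
SSres = 18.6403.

18.6403


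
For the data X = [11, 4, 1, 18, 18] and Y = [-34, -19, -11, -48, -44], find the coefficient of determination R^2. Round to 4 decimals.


After computing the OLS fit (b0=-10.2219, b1=-2.0171):
SSres = 13.1281, SStot = 1010.8000.
R^2 = 1 - 13.1281/1010.8000 = 0.9870.

0.9870


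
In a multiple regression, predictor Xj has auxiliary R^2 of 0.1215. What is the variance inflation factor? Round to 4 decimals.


VIF = 1 / (1 - 0.1215).
= 1 / 0.8785 = 1.1383.

1.1383


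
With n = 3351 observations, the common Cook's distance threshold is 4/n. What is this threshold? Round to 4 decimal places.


Using the rule of thumb:
Threshold = 4 / 3351 = 0.0012.

0.0012


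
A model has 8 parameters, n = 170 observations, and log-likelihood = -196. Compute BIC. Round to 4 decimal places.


Compute k*ln(n) = 8*ln(170) = 8*5.135798 = 41.086384.
Then -2*loglik = 392.
BIC = 41.086384 + 392 = 433.086384, which rounds to 433.0864.

433.0864


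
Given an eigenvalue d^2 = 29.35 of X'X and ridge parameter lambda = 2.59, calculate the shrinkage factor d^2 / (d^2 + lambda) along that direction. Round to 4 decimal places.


Denominator = d^2 + lambda = 29.35 + 2.59 = 31.9400.
Shrinkage = 29.35 / 31.9400 = 0.9189.

0.9189


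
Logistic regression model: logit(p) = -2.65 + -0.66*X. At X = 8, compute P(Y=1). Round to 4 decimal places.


Linear predictor: z = -2.65 + -0.66 * 8 = -7.9300.
P = 1/(1 + exp(7.9300)) = 1/(1 + 2779.4268) = 0.0004.

0.0004


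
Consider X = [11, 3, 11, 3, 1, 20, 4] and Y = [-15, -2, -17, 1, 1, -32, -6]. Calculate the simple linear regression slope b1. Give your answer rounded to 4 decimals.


First compute the means: xbar = 7.5714, ybar = -10.0000.
Then S_xx = sum((xi - xbar)^2) = 275.7143.
S_xy = sum((xi - xbar)(yi - ybar)) = -488.0000.
b1 = S_xy / S_xx = -488.0000 / 275.7143 = -1.7699.

-1.7699


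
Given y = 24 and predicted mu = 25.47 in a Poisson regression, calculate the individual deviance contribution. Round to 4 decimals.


First: ln(24/25.47) = -0.059447.
Then: 24 * -0.059447 = -1.426728.
y - mu = 24 - 25.47 = -1.47.
D = 2(-1.426728 - -1.47) = 0.086544, which rounds to 0.0865.

0.0865


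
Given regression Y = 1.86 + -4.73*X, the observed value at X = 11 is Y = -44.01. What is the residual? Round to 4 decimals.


Predicted = 1.86 + -4.73 * 11 = -50.1700.
Residual = -44.01 - -50.1700 = 6.1600.

6.1600


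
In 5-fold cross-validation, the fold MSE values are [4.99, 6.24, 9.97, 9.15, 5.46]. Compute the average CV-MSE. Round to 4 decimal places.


Sum of fold MSEs = 35.8100.
Average = 35.8100 / 5 = 7.1620.

7.1620


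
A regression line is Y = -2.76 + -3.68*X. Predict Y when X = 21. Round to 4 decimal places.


Plug X = 21 into Y = -2.76 + -3.68*X:
Y = -2.76 + -77.2800 = -80.0400.

-80.0400


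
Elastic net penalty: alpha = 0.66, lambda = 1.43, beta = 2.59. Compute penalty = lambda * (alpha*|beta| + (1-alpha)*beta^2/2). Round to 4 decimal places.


alpha * |beta| = 0.66 * 2.59 = 1.7094.
(1-alpha) * beta^2/2 = 0.34 * 6.7081/2 = 1.1404.
Total = 1.43 * (1.7094 + 1.1404) = 4.0752.

4.0752


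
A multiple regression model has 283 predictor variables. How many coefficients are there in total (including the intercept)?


Total coefficients = number of predictors + 1 (for the intercept).
= 283 + 1 = 284.

284


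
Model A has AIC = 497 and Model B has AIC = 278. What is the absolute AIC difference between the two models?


Absolute difference = |497 - 278| = 219.
The model with lower AIC (B) is preferred.

219


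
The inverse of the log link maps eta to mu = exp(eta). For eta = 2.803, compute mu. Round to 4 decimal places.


The inverse log link gives:
mu = exp(2.803) = 16.4941.

16.4941


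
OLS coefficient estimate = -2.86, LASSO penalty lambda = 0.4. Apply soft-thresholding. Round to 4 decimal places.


Absolute value: |-2.86| = 2.86.
Compare to lambda = 0.4.
Since |beta| > lambda, coefficient = sign(beta)*(|beta| - lambda) = -2.4600.

-2.4600


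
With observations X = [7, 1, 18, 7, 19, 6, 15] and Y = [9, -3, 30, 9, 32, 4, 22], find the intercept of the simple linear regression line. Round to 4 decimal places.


The slope is b1 = 1.9416.
Sample means are xbar = 10.4286 and ybar = 14.7143.
Intercept: b0 = 14.7143 - (1.9416)(10.4286) = -5.5337.

-5.5337


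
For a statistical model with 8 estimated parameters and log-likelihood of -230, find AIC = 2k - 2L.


AIC = 2*8 - 2*(-230).
= 16 + 460 = 476.

476


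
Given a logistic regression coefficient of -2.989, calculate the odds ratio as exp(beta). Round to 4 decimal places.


Odds ratio = exp(beta) = exp(-2.989).
= 0.0503.

0.0503


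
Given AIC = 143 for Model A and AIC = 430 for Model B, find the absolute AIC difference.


Compute |143 - 430| = 287.
Model A has the smaller AIC.

287


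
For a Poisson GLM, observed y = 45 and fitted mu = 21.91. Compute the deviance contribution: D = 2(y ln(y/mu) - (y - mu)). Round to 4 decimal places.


y/mu = 45/21.91 = 2.053857 (approx.), and ln(45/21.91) = 0.719719.
y * ln(y/mu) = 45 * 0.719719 = 32.387355.
y - mu = 23.09.
D = 2 * (32.387355 - 23.09) = 18.594710, which rounds to 18.5947.

18.5947


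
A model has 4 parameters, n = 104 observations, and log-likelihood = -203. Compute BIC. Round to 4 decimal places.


ln(104) = 4.644391.
k * ln(n) = 4 * 4.644391 = 18.577564.
-2L = 406.
BIC = 18.577564 + 406 = 424.577564, which rounds to 424.5776.

424.5776


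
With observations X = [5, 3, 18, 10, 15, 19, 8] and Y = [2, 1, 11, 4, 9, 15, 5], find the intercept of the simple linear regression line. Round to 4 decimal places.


The slope is b1 = 0.7841.
Sample means are xbar = 11.1429 and ybar = 6.7143.
Intercept: b0 = 6.7143 - (0.7841)(11.1429) = -2.0227.

-2.0227


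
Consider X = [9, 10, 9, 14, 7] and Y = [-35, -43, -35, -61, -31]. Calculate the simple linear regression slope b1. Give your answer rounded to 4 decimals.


First compute the means: xbar = 9.8000, ybar = -41.0000.
Then S_xx = sum((xi - xbar)^2) = 26.8000.
S_xy = sum((xi - xbar)(yi - ybar)) = -122.0000.
b1 = S_xy / S_xx = -122.0000 / 26.8000 = -4.5522.

-4.5522


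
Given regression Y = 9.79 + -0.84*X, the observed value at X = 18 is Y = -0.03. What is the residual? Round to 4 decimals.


Predicted = 9.79 + -0.84 * 18 = -5.3300.
Residual = -0.03 - -5.3300 = 5.3000.

5.3000


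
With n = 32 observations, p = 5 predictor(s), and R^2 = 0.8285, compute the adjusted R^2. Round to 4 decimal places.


Using the formula:
(1 - 0.8285) = 0.1715.
Multiply by 31/26: 0.1715 * 31 = 5.3165, then 5.3165 / 26 = 0.2045.
Adj R^2 = 1 - 0.2045 = 0.7955.

0.7955


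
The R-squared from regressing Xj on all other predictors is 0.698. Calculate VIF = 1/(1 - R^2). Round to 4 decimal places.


Using VIF = 1/(1 - R^2_j):
1 - 0.698 = 0.302.
VIF = 3.3113.

3.3113


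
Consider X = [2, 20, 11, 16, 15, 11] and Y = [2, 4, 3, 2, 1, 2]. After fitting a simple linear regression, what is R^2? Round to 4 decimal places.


The fitted line is Y = 1.6077 + 0.0580*X.
SSres = 4.6948, SStot = 5.3333.
R^2 = 1 - SSres/SStot = 0.1197.

0.1197


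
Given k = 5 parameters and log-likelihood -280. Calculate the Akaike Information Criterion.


AIC = 2k - 2*loglik = 2(5) - 2(-280).
= 10 + 560 = 570.

570


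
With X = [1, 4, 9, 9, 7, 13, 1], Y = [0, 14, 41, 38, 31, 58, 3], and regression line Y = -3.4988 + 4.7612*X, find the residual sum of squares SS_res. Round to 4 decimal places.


For each point, residual = actual - predicted.
Residuals: [-1.2624, -1.5460, 1.6480, -1.3520, 1.1704, -0.3968, 1.7376].
Sum of squared residuals = 13.0741.

13.0741


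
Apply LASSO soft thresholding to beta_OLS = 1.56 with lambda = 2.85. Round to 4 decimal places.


Check: |1.56| = 1.56 vs lambda = 2.85.
Since |beta| <= lambda, the coefficient is set to 0.
Soft-thresholded coefficient = 0.0000.

0.0000


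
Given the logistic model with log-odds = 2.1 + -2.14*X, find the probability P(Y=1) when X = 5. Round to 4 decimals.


z = 2.1 + -2.14 * 5 = -8.6000.
Sigmoid: P = 1 / (1 + exp(8.6000)) = 0.0002.

0.0002


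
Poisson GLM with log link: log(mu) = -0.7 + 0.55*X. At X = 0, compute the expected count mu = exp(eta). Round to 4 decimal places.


eta = -0.7 + 0.55 * 0 = -0.7000.
mu = exp(-0.7000) = 0.4966.

0.4966


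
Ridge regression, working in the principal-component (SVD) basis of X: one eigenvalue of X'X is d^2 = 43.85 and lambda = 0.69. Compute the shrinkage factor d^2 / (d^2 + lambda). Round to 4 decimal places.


Compute the denominator: 43.85 + 0.69 = 44.5400.
Shrinkage factor = 43.85 / 44.5400 = 0.9845.

0.9845


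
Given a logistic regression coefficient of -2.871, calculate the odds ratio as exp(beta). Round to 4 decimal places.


exp(-2.871) = 0.0566.
So the odds ratio is 0.0566.

0.0566


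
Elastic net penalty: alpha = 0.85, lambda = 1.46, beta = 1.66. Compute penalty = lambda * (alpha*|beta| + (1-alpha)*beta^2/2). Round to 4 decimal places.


L1 component = 0.85 * |1.66| = 1.4110.
L2 component = 0.15 * 1.66^2 / 2 = 0.2067.
Penalty = 1.46 * (1.4110 + 0.2067) = 1.46 * 1.6177 = 2.3618.

2.3618


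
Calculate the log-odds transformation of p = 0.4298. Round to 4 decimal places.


The odds are p/(1-p) = 0.4298 / 0.5702 = 0.7538.
logit(p) = ln(0.7538) = -0.2827.

-0.2827


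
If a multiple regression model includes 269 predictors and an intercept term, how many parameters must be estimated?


Each predictor gets one coefficient, plus one intercept.
Total parameters = 269 + 1 = 270.

270


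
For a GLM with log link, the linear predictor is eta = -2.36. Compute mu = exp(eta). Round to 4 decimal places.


Apply the inverse link:
mu = e^-2.36 = 0.0944.

0.0944
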